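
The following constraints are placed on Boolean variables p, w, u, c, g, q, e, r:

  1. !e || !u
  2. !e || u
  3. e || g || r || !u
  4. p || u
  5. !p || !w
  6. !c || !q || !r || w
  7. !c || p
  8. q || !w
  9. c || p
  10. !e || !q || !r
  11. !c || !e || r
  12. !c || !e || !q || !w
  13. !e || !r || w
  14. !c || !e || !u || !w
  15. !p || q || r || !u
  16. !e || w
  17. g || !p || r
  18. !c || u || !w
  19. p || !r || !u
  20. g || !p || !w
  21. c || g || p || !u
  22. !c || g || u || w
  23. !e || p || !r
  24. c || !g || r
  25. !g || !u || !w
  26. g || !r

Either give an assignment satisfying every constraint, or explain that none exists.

Set p = True.
  then (!p || !w) forces w = False.
  then (!e || w) forces e = False.
Set u = True.
Set c = False.
Try g = False:
  (e || g || r || !u) forces r = True.
  clause (g || !r) is falsified — backtrack.
So g = True.
  then (c || !g || r) forces r = True.
Set q = True.
All clauses satisfied.

p = True; w = False; u = True; c = False; g = True; q = True; e = False; r = True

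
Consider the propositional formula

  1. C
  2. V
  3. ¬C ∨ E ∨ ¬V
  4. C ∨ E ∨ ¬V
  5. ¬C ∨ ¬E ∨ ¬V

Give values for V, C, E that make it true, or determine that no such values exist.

Case V = True:
  (C) forces C = True.
  (¬C ∨ E ∨ ¬V) forces E = True.
  Clause (¬C ∨ ¬E ∨ ¬V) is falsified — contradiction.
Case V = False:
  Clause (V) is falsified — contradiction.
Both cases fail, so the formula is unsatisfiable.

UNSATISFIABLE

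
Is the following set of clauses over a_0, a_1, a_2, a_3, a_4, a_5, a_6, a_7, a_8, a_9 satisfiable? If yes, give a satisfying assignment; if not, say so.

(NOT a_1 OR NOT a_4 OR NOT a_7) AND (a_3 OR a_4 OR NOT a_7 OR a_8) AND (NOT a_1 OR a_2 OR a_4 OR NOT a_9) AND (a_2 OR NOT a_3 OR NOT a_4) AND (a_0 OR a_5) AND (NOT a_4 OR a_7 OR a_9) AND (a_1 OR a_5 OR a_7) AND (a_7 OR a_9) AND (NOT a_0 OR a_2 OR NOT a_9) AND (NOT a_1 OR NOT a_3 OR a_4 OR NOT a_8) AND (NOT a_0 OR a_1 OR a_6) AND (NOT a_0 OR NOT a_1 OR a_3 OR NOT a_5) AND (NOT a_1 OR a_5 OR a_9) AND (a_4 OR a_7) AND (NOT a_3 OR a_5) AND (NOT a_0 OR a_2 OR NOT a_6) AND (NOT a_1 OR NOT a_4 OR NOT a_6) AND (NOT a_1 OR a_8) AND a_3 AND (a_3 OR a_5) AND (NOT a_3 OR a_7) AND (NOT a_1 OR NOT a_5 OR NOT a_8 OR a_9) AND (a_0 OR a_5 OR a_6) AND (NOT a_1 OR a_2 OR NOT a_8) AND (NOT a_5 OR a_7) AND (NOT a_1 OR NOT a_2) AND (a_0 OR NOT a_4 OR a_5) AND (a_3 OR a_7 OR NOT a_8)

a_0=F; a_1=F; a_2=F; a_3=T; a_4=F; a_5=T; a_6=F; a_7=T; a_8=T; a_9=T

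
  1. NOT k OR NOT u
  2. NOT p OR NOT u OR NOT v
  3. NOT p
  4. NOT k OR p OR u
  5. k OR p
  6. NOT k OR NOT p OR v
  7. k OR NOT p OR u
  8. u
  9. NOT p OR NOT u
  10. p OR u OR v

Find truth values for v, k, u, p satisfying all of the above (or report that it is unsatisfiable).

Unsatisfiable — no assignment works.

Case k = True:
  (NOT k OR NOT u) forces u = False.
  Clause (u) is falsified — contradiction.
Case k = False:
  (NOT p) forces p = False.
  Clause (k OR p) is falsified — contradiction.
Both cases fail, so the formula is unsatisfiable.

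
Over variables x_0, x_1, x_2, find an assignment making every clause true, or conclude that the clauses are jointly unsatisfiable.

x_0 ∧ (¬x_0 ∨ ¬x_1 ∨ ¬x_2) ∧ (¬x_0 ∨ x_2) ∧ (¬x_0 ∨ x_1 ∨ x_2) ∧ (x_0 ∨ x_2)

Unit clause (x_0) forces x_0 = True.
In (¬x_0 ∨ x_2) only x_2 is left, so x_2 = True.
In (¬x_0 ∨ ¬x_1 ∨ ¬x_2) only ¬x_1 is left, so x_1 = False.
Check each clause:
  (x_0): x_0 holds.
  (¬x_0 ∨ ¬x_1 ∨ ¬x_2): ¬x_1 holds.
  (¬x_0 ∨ x_2): x_2 holds.
  (¬x_0 ∨ x_1 ∨ x_2): x_2 holds.
  (x_0 ∨ x_2): x_0 holds.
All clauses satisfied.

x_0 = True; x_1 = False; x_2 = True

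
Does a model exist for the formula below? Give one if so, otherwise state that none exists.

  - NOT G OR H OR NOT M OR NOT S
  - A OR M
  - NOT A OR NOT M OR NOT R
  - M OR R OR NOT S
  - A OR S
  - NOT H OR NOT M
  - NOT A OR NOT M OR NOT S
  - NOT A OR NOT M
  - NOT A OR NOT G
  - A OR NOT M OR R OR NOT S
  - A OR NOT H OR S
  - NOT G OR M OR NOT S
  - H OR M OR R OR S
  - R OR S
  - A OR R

Set R = True.
Set G = False.
Set H = False.
Set S = True.
Set M = True.
  then (NOT A OR NOT M OR NOT R) forces A = False.
All clauses satisfied.

R=T, G=F, H=F, S=T, M=T, A=F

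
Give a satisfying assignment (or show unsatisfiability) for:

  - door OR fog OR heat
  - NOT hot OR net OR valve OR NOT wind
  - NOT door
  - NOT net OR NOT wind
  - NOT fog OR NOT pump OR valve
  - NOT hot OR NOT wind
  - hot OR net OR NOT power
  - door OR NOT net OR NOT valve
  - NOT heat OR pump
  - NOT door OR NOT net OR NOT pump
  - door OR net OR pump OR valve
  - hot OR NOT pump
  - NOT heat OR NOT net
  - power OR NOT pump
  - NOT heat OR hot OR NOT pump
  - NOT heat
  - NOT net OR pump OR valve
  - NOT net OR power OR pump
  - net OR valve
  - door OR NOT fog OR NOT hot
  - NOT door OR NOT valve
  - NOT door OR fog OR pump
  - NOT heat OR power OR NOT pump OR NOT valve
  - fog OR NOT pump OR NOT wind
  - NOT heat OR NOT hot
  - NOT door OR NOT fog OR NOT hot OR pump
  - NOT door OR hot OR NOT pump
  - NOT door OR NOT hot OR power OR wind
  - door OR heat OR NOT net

heat: False, power: False, fog: True, hot: False, valve: True, pump: False, wind: True, door: False, net: False

Unit clause (NOT door) forces door = False.
Unit clause (NOT heat) forces heat = False.
In (door OR heat OR NOT net) only NOT net is left, so net = False.
In (door OR fog OR heat) only fog is left, so fog = True.
In (net OR valve) only valve is left, so valve = True.
In (door OR NOT fog OR NOT hot) only NOT hot is left, so hot = False.
In (hot OR net OR NOT power) only NOT power is left, so power = False.
In (hot OR NOT pump) only NOT pump is left, so pump = False.
Set wind = True.
All clauses satisfied.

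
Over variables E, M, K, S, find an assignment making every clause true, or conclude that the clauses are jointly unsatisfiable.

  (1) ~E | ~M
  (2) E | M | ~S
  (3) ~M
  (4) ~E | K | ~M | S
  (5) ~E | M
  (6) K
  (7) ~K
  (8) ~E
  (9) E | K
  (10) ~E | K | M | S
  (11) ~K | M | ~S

Case K = True:
  Clause (~K) is falsified — contradiction.
Case K = False:
  Clause (K) is falsified — contradiction.
Both cases fail, so the formula is unsatisfiable.

Unsatisfiable — no assignment works.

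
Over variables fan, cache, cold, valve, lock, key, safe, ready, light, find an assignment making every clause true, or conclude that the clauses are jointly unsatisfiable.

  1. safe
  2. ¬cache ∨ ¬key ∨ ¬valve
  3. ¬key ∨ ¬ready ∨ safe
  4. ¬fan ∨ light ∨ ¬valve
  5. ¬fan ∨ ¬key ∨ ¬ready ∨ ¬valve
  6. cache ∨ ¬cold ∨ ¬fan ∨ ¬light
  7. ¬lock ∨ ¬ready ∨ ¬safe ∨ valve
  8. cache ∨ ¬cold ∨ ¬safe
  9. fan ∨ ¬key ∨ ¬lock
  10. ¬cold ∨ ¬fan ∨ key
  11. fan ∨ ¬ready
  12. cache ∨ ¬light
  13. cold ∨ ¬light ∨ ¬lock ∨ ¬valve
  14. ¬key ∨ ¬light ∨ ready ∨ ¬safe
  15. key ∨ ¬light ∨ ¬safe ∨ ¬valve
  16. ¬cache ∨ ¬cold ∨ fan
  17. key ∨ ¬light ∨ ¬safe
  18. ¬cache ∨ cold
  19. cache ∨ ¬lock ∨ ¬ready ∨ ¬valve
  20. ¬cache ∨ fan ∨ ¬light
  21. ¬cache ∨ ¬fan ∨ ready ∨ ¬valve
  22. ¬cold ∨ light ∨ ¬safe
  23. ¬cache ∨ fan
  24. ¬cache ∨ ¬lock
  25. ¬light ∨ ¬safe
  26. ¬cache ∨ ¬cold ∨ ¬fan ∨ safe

fan = False; cache = False; cold = False; valve = True; lock = True; key = False; safe = True; ready = False; light = False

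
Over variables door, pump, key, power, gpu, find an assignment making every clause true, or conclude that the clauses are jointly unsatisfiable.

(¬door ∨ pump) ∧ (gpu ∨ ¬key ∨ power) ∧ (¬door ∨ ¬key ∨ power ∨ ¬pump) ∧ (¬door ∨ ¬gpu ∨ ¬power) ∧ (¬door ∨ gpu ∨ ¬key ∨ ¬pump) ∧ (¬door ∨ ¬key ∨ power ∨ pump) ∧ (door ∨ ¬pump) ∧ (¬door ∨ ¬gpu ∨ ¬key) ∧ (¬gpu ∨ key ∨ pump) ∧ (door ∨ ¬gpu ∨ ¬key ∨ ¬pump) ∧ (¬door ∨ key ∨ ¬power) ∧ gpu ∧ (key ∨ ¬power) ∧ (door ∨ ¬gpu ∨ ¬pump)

Unit clause (gpu) forces gpu = True.
Set door = False.
  then (door ∨ ¬pump) forces pump = False.
  then (¬gpu ∨ key ∨ pump) forces key = True.
Set power = True.
All clauses satisfied.

door=F; pump=F; key=T; power=T; gpu=T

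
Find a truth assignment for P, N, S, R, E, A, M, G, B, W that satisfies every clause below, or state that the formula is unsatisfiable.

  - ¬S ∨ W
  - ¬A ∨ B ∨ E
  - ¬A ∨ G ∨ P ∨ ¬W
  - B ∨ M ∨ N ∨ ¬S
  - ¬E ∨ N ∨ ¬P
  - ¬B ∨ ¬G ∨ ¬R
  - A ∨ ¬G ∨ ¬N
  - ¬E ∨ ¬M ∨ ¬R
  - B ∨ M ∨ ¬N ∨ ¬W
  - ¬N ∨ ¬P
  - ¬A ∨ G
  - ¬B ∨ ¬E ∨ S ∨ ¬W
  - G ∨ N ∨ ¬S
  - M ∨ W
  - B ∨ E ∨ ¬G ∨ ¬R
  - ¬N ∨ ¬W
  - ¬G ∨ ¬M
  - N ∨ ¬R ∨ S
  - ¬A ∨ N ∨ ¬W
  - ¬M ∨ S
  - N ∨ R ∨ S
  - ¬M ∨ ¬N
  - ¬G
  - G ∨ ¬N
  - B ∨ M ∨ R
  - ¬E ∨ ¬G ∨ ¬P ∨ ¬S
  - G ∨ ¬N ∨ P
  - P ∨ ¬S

Case G = True:
  Clause (¬G) is falsified — contradiction.
Case G = False:
  (¬A ∨ G) forces A = False.
  (G ∨ ¬N) forces N = False.
  (G ∨ N ∨ ¬S) forces S = False.
  (N ∨ ¬R ∨ S) forces R = False.
  Clause (N ∨ R ∨ S) is falsified — contradiction.
Both cases fail, so the formula is unsatisfiable.

No satisfying assignment exists.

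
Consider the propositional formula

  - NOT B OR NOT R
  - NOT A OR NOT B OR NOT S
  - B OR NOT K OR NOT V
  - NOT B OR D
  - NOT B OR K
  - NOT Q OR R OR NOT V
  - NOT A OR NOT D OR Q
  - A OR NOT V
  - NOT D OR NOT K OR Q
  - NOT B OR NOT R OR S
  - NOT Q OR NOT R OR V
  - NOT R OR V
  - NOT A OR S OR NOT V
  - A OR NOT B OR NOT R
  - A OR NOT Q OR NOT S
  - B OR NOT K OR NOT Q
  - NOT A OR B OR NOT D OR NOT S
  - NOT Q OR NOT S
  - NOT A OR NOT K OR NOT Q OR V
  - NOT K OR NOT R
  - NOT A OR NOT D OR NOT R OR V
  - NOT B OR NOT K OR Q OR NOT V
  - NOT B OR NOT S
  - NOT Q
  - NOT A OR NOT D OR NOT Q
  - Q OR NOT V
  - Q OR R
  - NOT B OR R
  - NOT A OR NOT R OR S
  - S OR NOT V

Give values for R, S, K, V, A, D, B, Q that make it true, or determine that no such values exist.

Unsatisfiable — no assignment works.

Case Q = True:
  Clause (NOT Q) is falsified — contradiction.
Case Q = False:
  (Q OR NOT V) forces V = False.
  (NOT R OR V) forces R = False.
  Clause (Q OR R) is falsified — contradiction.
Both cases fail, so the formula is unsatisfiable.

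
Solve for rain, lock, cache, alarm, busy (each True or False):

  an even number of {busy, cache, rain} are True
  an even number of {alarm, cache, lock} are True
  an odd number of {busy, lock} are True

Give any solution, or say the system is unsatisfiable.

rain = False; lock = False; cache = True; alarm = True; busy = True

{busy, cache, rain}: 2 true → even ✓
{alarm, cache, lock}: 2 true → even ✓
{busy, lock}: 1 true → odd ✓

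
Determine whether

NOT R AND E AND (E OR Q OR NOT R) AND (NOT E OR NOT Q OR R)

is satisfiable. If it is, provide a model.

Unit clause (NOT R) forces R = False.
Unit clause (E) forces E = True.
In (NOT E OR NOT Q OR R) only NOT Q is left, so Q = False.
All clauses satisfied.

R = False, E = True, Q = False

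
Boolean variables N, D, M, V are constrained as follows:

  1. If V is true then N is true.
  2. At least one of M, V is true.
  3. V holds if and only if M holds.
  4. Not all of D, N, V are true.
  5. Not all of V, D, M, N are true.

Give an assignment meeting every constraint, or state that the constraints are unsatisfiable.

N: True; D: False; M: True; V: True

  (1) V=T ⇒ N: T ✓
  (2) {M, V}: 2 true — at least one ✓
  (3) V=T, M=T — same ✓
  (4) {D, N, V}: 2/3 true — not all ✓
  (5) {V, D, M, N}: 3/4 true — not all ✓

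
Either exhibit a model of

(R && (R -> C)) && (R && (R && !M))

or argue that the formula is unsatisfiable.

R=T; C=T; M=F

  R && (R -> C) = True
    R -> C = True
  R && (R && !M) = True
    R && !M = True
      !M = True
Both conjuncts True, so the formula holds.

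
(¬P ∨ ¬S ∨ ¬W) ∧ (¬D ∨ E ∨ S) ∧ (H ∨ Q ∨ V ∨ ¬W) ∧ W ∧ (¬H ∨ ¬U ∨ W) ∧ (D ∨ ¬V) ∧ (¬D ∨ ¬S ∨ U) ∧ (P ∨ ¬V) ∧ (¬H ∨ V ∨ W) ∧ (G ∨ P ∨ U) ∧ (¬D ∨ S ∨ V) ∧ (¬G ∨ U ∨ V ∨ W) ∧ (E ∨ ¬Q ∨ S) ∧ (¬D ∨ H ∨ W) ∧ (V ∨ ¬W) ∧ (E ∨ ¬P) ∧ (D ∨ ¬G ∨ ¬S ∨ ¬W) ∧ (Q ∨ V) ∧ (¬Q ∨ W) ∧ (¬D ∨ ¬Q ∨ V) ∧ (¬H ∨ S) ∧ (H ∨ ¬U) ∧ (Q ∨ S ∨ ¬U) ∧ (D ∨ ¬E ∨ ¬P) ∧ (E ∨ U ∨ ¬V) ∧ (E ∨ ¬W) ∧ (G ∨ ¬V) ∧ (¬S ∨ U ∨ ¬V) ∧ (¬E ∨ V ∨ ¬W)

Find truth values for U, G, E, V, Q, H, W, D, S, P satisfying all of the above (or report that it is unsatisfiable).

Unit clause (W) forces W = True.
In (V ∨ ¬W) only V is left, so V = True.
In (E ∨ ¬W) only E is left, so E = True.
In (G ∨ ¬V) only G is left, so G = True.
In (D ∨ ¬V) only D is left, so D = True.
In (P ∨ ¬V) only P is left, so P = True.
In (¬P ∨ ¬S ∨ ¬W) only ¬S is left, so S = False.
In (¬H ∨ S) only ¬H is left, so H = False.
In (H ∨ ¬U) only ¬U is left, so U = False.
Set Q = True.
All clauses satisfied.

U = False, G = True, E = True, V = True, Q = True, H = False, W = True, D = True, S = False, P = True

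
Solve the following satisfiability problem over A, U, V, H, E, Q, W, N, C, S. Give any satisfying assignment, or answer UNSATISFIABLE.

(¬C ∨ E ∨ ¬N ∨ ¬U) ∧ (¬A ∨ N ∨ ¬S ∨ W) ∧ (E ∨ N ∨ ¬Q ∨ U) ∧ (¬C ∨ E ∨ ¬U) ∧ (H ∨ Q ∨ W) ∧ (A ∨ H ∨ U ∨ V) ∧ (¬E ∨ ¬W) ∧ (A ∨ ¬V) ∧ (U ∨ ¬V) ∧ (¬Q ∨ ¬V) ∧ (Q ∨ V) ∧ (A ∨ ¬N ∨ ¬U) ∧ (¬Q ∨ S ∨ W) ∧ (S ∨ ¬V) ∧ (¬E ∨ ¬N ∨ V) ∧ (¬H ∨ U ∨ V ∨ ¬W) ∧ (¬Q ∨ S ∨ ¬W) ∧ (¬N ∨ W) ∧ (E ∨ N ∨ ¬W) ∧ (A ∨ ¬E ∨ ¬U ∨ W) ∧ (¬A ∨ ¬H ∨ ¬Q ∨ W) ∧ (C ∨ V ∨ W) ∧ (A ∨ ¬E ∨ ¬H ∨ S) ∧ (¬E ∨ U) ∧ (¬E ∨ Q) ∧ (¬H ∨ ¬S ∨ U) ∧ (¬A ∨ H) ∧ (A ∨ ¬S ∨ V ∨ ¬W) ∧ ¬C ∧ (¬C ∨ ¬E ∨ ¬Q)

A: True, U: True, V: True, H: True, E: False, Q: False, W: True, N: True, C: False, S: True

Unit clause (¬C) forces C = False.
Set A = True.
  then (¬A ∨ H) forces H = True.
Set U = True.
Set V = True.
  then (¬Q ∨ ¬V) forces Q = False.
  then (S ∨ ¬V) forces S = True.
  then (¬E ∨ Q) forces E = False.
Try W = False:
  (¬A ∨ N ∨ ¬S ∨ W) forces N = True.
  clause (¬N ∨ W) is falsified — backtrack.
So W = True.
  then (E ∨ N ∨ ¬W) forces N = True.
All clauses satisfied.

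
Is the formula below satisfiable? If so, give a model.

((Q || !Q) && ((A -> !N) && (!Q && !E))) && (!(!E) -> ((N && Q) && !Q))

Q: False; A: False; E: False; N: False

  (Q || !Q) && ((A -> !N) && (!Q && !E)) = True
    Q || !Q = True
      !Q = True
    (A -> !N) && (!Q && !E) = True
      A -> !N = True
        !N = True
      !Q && !E = True
        !Q = True
        !E = True
  !(!E) -> ((N && Q) && !Q) = True
    !(!E) = False
      !E = True
    (N && Q) && !Q = False
      N && Q = False
      !Q = True
Both conjuncts True, so the formula holds.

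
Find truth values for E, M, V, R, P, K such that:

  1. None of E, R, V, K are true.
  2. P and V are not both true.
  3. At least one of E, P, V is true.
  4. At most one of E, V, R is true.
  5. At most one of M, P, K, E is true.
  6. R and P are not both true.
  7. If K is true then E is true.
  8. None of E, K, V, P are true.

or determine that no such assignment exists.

Case P = True:
  Constraint (8) is violated (P=T) — contradiction.
Case P = False:
  (1) forces E = False.
  (1) forces R = False.
  (1) forces V = False.
  Constraint (3) is violated (E=F, P=F, V=F) — contradiction.
Both cases fail — unsatisfiable.

UNSATISFIABLE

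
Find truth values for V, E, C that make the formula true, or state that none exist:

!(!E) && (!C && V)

V=T; E=T; C=F

  !(!E) = True
    !E = False
  !C && V = True
    !C = True
Both conjuncts True, so the formula holds.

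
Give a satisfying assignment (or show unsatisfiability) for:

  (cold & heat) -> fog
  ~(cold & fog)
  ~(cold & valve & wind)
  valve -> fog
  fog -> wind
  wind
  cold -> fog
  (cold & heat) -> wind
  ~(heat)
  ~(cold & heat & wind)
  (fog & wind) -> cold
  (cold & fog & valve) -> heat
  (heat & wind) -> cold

valve = False, heat = False, cold = False, wind = True, fog = False

Unit clause (~heat) forces heat = False.
Unit clause (wind) forces wind = True.
Try valve = True:
  (fog | ~valve) forces fog = True.
  (cold | ~fog | ~wind) forces cold = True.
  clause (~cold | ~fog) is falsified — backtrack.
So valve = False.
Set cold = False.
  then (cold | ~fog | ~wind) forces fog = False.
All clauses satisfied.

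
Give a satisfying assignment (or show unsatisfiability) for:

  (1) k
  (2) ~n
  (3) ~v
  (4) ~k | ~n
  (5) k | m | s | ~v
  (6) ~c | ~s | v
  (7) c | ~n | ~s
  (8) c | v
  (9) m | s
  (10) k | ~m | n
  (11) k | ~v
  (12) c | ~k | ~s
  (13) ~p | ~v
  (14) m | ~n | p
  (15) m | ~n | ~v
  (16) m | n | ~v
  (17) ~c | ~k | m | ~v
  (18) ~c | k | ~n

s=F, v=F, c=T, n=F, p=F, k=T, m=T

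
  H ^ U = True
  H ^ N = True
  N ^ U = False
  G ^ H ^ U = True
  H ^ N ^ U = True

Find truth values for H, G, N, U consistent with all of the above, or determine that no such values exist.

H: True, G: False, N: False, U: False

H ^ U = T ^ F = True ✓
H ^ N = T ^ F = True ✓
N ^ U = F ^ F = False ✓
G ^ H ^ U = F ^ T ^ F = True ✓
H ^ N ^ U = T ^ F ^ F = True ✓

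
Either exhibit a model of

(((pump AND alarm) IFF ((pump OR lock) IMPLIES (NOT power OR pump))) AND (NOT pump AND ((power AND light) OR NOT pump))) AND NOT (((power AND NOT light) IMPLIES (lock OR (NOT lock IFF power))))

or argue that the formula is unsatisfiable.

The conjunct NOT (((power AND NOT light) IMPLIES (lock OR (NOT lock IFF power)))) is unsatisfiable on its own:
  power=F, lock=F, light=F: evaluates to False.
  power=F, lock=F, light=T: evaluates to False.
  power=F, lock=T, light=F: evaluates to False.
  power=F, lock=T, light=T: evaluates to False.
  power=T, lock=F, light=F: evaluates to False.
  power=T, lock=F, light=T: evaluates to False.
  power=T, lock=T, light=F: evaluates to False.
  power=T, lock=T, light=T: evaluates to False.
So the whole conjunction is unsatisfiable.

Unsatisfiable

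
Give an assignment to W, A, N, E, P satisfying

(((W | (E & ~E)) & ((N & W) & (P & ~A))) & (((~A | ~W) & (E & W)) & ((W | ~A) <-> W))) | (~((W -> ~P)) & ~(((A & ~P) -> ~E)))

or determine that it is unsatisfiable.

W = True, A = False, N = True, E = True, P = True

  (((W | (E & ~E)) & ((N & W) & (P & ~A))) & (((~A | ~W) & (E & W)) & ((W | ~A) <-> W))) | (~((W -> ~P)) & ~(((A & ~P) -> ~E))) = True
    ((W | (E & ~E)) & ((N & W) & (P & ~A))) & (((~A | ~W) & (E & W)) & ((W | ~A) <-> W)) = True
      (W | (E & ~E)) & ((N & W) & (P & ~A)) = True
        W | (E & ~E) = True
          E & ~E = False
            ~E = False
        (N & W) & (P & ~A) = True
          N & W = True
          P & ~A = True
            ~A = True
      ((~A | ~W) & (E & W)) & ((W | ~A) <-> W) = True
        (~A | ~W) & (E & W) = True
          ~A | ~W = True
            ~A = True
            ~W = False
          E & W = True
        (W | ~A) <-> W = True
          W | ~A = True
            ~A = True
    ~((W -> ~P)) & ~(((A & ~P) -> ~E)) = False
      ~((W -> ~P)) = True
        W -> ~P = False
          ~P = False
      ~(((A & ~P) -> ~E)) = False
        (A & ~P) -> ~E = True
          A & ~P = False
            ~P = False
          ~E = False
The formula evaluates to True.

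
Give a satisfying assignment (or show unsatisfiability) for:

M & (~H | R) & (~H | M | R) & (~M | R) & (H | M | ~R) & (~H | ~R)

R: True; H: False; M: True

Unit clause (M) forces M = True.
In (~M | R) only R is left, so R = True.
In (~H | ~R) only ~H is left, so H = False.
Check each clause:
  (M): M holds.
  (~H | R): ~H holds.
  (~H | M | R): ~H holds.
  (~M | R): R holds.
  (H | M | ~R): M holds.
  (~H | ~R): ~H holds.
All clauses satisfied.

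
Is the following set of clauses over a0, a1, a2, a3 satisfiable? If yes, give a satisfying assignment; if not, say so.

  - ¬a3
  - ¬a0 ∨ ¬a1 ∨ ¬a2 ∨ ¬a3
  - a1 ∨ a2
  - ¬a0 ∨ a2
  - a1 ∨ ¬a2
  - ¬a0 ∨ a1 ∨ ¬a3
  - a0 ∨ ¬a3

a0=T, a1=T, a2=T, a3=F

Unit clause (¬a3) forces a3 = False.
Set a0 = True.
  then (¬a0 ∨ a2) forces a2 = True.
  then (a1 ∨ ¬a2) forces a1 = True.
Check each clause:
  (¬a3): ¬a3 holds.
  (¬a0 ∨ ¬a1 ∨ ¬a2 ∨ ¬a3): ¬a3 holds.
  (a1 ∨ a2): a1 holds.
  (¬a0 ∨ a2): a2 holds.
  (a1 ∨ ¬a2): a1 holds.
  (¬a0 ∨ a1 ∨ ¬a3): a1 holds.
  (a0 ∨ ¬a3): a0 holds.
All clauses satisfied.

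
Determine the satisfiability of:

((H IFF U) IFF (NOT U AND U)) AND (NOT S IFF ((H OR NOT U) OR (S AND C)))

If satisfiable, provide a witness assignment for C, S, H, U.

C: True, S: False, H: True, U: False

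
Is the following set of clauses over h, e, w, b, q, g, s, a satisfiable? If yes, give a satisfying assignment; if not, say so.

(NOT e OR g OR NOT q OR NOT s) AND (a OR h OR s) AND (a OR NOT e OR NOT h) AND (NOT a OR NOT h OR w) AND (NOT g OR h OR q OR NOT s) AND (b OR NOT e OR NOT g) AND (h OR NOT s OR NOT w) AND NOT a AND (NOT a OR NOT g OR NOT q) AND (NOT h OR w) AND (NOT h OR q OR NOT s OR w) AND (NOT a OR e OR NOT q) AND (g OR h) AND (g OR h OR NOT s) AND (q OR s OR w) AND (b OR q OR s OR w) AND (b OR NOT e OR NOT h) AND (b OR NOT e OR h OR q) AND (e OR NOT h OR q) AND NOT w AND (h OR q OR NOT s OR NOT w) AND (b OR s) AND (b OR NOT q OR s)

h=F; e=F; w=F; b=F; q=T; g=T; s=T; a=F

Unit clause (NOT a) forces a = False.
Unit clause (NOT w) forces w = False.
In (NOT h OR w) only NOT h is left, so h = False.
In (g OR h) only g is left, so g = True.
In (a OR h OR s) only s is left, so s = True.
In (NOT g OR h OR q OR NOT s) only q is left, so q = True.
Set e = False.
Set b = False.
All clauses satisfied.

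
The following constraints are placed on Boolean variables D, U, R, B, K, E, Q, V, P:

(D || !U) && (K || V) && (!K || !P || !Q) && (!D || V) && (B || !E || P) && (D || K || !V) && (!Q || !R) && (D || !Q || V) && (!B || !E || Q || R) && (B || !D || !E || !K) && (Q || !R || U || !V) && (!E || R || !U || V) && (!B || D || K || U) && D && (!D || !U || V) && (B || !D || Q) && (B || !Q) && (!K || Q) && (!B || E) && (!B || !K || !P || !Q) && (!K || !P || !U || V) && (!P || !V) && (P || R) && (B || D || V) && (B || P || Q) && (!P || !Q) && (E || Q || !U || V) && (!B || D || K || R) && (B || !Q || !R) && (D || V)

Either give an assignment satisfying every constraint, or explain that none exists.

Unit clause (D) forces D = True.
In (!D || V) only V is left, so V = True.
In (!P || !V) only !P is left, so P = False.
In (P || R) only R is left, so R = True.
In (!Q || !R) only !Q is left, so Q = False.
In (Q || !R || U || !V) only U is left, so U = True.
In (B || !D || Q) only B is left, so B = True.
In (!K || Q) only !K is left, so K = False.
In (!B || E) only E is left, so E = True.
All clauses satisfied.

D = True, U = True, R = True, B = True, K = False, E = True, Q = False, V = True, P = False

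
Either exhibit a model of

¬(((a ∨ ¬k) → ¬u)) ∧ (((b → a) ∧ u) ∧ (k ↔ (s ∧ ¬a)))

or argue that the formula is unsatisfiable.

u = True, a = True, b = False, s = True, k = False

  ¬(((a ∨ ¬k) → ¬u)) = True
    (a ∨ ¬k) → ¬u = False
      a ∨ ¬k = True
        ¬k = True
      ¬u = False
  ((b → a) ∧ u) ∧ (k ↔ (s ∧ ¬a)) = True
    (b → a) ∧ u = True
      b → a = True
    k ↔ (s ∧ ¬a) = True
      s ∧ ¬a = False
        ¬a = False
Both conjuncts True, so the formula holds.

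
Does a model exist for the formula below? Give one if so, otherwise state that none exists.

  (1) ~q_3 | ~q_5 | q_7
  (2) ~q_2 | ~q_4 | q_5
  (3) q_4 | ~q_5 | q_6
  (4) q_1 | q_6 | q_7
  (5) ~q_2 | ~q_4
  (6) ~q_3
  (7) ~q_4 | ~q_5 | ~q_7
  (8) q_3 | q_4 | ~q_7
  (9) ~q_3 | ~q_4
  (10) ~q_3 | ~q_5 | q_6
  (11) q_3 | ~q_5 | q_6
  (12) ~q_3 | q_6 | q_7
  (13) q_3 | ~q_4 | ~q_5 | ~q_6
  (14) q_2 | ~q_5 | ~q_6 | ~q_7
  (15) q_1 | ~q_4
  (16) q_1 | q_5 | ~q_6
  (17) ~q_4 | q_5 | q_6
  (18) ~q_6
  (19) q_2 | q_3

q_1 = True, q_2 = True, q_3 = False, q_4 = False, q_5 = False, q_6 = False, q_7 = False

Unit clause (~q_3) forces q_3 = False.
Unit clause (~q_6) forces q_6 = False.
In (q_2 | q_3) only q_2 is left, so q_2 = True.
In (~q_2 | ~q_4) only ~q_4 is left, so q_4 = False.
In (q_3 | q_4 | ~q_7) only ~q_7 is left, so q_7 = False.
In (q_3 | ~q_5 | q_6) only ~q_5 is left, so q_5 = False.
In (q_1 | q_6 | q_7) only q_1 is left, so q_1 = True.
All clauses satisfied.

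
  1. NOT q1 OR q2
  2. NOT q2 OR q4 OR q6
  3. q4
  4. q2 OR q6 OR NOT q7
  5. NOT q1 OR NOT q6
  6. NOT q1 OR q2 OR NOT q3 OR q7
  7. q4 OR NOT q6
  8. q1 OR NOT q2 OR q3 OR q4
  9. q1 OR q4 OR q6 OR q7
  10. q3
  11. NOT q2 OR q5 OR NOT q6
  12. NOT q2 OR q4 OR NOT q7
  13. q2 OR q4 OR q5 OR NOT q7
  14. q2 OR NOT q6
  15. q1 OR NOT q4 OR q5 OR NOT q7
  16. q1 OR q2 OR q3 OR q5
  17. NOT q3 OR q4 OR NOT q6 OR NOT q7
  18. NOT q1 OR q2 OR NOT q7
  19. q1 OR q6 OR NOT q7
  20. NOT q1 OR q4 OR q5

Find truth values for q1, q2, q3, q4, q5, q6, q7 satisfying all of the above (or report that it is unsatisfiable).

Unit clause (q4) forces q4 = True.
Unit clause (q3) forces q3 = True.
Set q1 = True.
  then (NOT q1 OR q2) forces q2 = True.
  then (NOT q1 OR NOT q6) forces q6 = False.
Set q5 = True.
Set q7 = True.
All clauses satisfied.

q1 = True; q2 = True; q3 = True; q4 = True; q5 = True; q6 = False; q7 = True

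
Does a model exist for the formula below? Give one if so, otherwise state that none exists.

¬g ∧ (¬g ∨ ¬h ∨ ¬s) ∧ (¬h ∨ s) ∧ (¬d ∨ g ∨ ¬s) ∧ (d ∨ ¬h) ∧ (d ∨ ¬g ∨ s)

g = False; d = False; s = True; h = False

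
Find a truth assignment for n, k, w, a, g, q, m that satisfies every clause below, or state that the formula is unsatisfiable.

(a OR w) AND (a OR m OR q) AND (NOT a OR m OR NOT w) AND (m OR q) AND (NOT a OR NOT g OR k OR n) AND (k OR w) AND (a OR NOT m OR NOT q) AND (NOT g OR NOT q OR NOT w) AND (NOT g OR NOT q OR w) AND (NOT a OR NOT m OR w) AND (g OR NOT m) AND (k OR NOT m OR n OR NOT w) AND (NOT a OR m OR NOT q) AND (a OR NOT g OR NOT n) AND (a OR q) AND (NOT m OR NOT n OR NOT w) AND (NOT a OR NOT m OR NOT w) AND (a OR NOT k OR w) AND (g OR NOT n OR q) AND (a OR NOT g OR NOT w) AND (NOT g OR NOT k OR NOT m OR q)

Set n = False.
Set k = False.
  then (k OR w) forces w = True.
  then (k OR NOT m OR n OR NOT w) forces m = False.
  then (NOT a OR m OR NOT w) forces a = False.
  then (m OR q) forces q = True.
  then (NOT g OR NOT q OR NOT w) forces g = False.
All clauses satisfied.

n = False, k = False, w = True, a = False, g = False, q = True, m = False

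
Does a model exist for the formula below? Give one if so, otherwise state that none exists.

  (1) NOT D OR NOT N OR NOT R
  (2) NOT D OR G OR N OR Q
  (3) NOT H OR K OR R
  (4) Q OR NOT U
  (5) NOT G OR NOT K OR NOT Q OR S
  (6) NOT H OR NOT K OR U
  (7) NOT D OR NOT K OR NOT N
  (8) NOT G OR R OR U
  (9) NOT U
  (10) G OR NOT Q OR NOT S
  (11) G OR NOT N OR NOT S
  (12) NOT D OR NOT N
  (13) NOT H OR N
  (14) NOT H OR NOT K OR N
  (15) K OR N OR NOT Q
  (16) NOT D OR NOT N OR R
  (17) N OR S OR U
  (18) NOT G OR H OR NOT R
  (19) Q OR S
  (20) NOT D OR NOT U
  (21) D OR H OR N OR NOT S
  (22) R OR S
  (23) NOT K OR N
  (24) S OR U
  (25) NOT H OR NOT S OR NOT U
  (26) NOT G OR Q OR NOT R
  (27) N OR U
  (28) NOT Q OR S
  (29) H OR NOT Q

S=T, U=F, K=F, H=T, N=T, Q=T, R=T, D=F, G=T

Unit clause (NOT U) forces U = False.
In (S OR U) only S is left, so S = True.
In (N OR U) only N is left, so N = True.
In (G OR NOT N OR NOT S) only G is left, so G = True.
In (NOT D OR NOT N) only NOT D is left, so D = False.
In (NOT G OR R OR U) only R is left, so R = True.
In (NOT G OR H OR NOT R) only H is left, so H = True.
In (NOT G OR Q OR NOT R) only Q is left, so Q = True.
In (NOT H OR NOT K OR U) only NOT K is left, so K = False.
All clauses satisfied.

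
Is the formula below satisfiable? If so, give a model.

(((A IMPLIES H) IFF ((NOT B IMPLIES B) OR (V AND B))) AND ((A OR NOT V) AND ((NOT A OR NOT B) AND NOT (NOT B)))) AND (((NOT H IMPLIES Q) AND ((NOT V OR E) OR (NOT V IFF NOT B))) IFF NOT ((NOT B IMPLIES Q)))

E: False; B: True; V: False; Q: False; A: False; H: False

  ((A IMPLIES H) IFF ((NOT B IMPLIES B) OR (V AND B))) AND ((A OR NOT V) AND ((NOT A OR NOT B) AND NOT (NOT B))) = True
    (A IMPLIES H) IFF ((NOT B IMPLIES B) OR (V AND B)) = True
      A IMPLIES H = True
      (NOT B IMPLIES B) OR (V AND B) = True
        NOT B IMPLIES B = True
          NOT B = False
        V AND B = False
    (A OR NOT V) AND ((NOT A OR NOT B) AND NOT (NOT B)) = True
      A OR NOT V = True
        NOT V = True
      (NOT A OR NOT B) AND NOT (NOT B) = True
        NOT A OR NOT B = True
          NOT A = True
          NOT B = False
        NOT (NOT B) = True
          NOT B = False
  ((NOT H IMPLIES Q) AND ((NOT V OR E) OR (NOT V IFF NOT B))) IFF NOT ((NOT B IMPLIES Q)) = True
    (NOT H IMPLIES Q) AND ((NOT V OR E) OR (NOT V IFF NOT B)) = False
      NOT H IMPLIES Q = False
        NOT H = True
      (NOT V OR E) OR (NOT V IFF NOT B) = True
        NOT V OR E = True
          NOT V = True
        NOT V IFF NOT B = False
          NOT V = True
          NOT B = False
    NOT ((NOT B IMPLIES Q)) = False
      NOT B IMPLIES Q = True
        NOT B = False
Both conjuncts True, so the formula holds.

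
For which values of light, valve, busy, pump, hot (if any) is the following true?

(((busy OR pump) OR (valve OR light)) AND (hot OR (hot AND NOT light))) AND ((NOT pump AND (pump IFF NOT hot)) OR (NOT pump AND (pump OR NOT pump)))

light = True; valve = True; busy = True; pump = False; hot = True

  ((busy OR pump) OR (valve OR light)) AND (hot OR (hot AND NOT light)) = True
    (busy OR pump) OR (valve OR light) = True
      busy OR pump = True
      valve OR light = True
    hot OR (hot AND NOT light) = True
      hot AND NOT light = False
        NOT light = False
  (NOT pump AND (pump IFF NOT hot)) OR (NOT pump AND (pump OR NOT pump)) = True
    NOT pump AND (pump IFF NOT hot) = True
      NOT pump = True
      pump IFF NOT hot = True
        NOT hot = False
    NOT pump AND (pump OR NOT pump) = True
      NOT pump = True
      pump OR NOT pump = True
        NOT pump = True
Both conjuncts True, so the formula holds.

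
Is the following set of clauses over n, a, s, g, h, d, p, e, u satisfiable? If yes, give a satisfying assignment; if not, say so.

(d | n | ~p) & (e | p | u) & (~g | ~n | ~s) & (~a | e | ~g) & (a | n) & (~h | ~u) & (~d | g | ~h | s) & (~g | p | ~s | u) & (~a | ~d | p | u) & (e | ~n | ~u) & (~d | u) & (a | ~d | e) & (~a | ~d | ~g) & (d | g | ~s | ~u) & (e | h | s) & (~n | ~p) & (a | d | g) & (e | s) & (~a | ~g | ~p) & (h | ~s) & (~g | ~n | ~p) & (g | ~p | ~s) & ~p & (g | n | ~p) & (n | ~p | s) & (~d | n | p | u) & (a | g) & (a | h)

n=T, a=T, s=T, g=F, h=T, d=F, p=F, e=T, u=F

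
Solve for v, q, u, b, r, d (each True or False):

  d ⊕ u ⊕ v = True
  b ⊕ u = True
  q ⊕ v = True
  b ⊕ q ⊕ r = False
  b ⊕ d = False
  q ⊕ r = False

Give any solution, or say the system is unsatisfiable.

v=F, q=T, u=T, b=F, r=T, d=F

d ⊕ u ⊕ v = F ⊕ T ⊕ F = True ✓
b ⊕ u = F ⊕ T = True ✓
q ⊕ v = T ⊕ F = True ✓
b ⊕ q ⊕ r = F ⊕ T ⊕ T = False ✓
b ⊕ d = F ⊕ F = False ✓
q ⊕ r = T ⊕ T = False ✓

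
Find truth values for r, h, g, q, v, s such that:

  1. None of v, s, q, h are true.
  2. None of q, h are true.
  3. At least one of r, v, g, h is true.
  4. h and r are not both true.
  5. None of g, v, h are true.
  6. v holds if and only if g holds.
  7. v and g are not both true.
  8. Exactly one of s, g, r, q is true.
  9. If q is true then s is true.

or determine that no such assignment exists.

r: True; h: False; g: False; q: False; v: False; s: False

  (1) {v, s, q, h}: 0 true — none ✓
  (2) {q, h}: 0 true — none ✓
  (3) {r, v, g, h}: 1 true — at least one ✓
  (4) h=F, r=T — not both ✓
  (5) {g, v, h}: 0 true — none ✓
  (6) v=F, g=F — same ✓
  (7) v=F, g=F — not both ✓
  (8) {s, g, r, q}: 1 true — exactly one ✓
  (9) q=F ⇒ s: vacuous ✓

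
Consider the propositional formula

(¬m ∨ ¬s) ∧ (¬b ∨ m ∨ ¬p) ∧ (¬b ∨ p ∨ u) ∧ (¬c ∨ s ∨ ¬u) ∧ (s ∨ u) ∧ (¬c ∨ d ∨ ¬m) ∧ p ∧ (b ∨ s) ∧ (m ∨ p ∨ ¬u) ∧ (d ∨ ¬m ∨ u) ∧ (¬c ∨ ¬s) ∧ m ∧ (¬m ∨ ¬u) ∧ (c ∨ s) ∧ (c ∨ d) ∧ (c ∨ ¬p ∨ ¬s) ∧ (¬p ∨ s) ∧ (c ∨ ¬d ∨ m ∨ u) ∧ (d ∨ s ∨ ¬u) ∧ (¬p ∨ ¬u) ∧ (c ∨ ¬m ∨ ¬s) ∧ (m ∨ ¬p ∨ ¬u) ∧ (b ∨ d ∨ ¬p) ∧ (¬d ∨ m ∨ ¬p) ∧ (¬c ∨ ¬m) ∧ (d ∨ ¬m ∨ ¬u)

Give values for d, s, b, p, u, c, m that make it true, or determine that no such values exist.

No satisfying assignment exists.

Case p = True:
  (m) forces m = True.
  (¬m ∨ ¬s) forces s = False.
  Clause (¬p ∨ s) is falsified — contradiction.
Case p = False:
  Clause (p) is falsified — contradiction.
Both cases fail, so the formula is unsatisfiable.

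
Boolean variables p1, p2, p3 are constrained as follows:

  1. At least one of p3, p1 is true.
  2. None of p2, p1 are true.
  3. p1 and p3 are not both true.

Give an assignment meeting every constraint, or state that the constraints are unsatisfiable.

p1 = False, p2 = False, p3 = True

  (1) {p3, p1}: 1 true — at least one ✓
  (2) {p2, p1}: 0 true — none ✓
  (3) p1=F, p3=T — not both ✓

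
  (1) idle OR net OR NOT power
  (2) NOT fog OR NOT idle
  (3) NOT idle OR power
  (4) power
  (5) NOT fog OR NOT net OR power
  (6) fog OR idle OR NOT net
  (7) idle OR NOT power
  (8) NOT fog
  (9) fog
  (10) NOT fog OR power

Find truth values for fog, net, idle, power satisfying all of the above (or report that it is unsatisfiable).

Case fog = True:
  Clause (NOT fog) is falsified — contradiction.
Case fog = False:
  Clause (fog) is falsified — contradiction.
Both cases fail, so the formula is unsatisfiable.

Unsatisfiable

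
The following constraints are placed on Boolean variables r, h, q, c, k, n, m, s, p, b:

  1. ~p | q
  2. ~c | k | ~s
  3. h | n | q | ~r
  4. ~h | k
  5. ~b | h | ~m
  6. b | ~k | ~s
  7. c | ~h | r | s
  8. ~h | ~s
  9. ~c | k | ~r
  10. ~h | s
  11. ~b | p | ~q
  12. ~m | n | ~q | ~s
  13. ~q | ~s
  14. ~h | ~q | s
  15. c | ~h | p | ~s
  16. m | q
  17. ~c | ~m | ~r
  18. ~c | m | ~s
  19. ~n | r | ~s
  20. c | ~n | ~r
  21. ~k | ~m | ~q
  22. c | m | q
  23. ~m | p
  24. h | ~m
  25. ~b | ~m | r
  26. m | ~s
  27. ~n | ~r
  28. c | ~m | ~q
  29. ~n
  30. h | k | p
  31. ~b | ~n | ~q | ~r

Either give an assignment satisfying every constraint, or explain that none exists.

r = True, h = False, q = True, c = False, k = True, n = False, m = False, s = False, p = False, b = False

Unit clause (~n) forces n = False.
Set r = True.
Try h = True:
  (~h | k) forces k = True.
  (~h | ~s) forces s = False.
  clause (~h | s) is falsified — backtrack.
So h = False.
  then (h | n | q | ~r) forces q = True.
  then (~q | ~s) forces s = False.
  then (h | ~m) forces m = False.
Set c = False.
Set k = True.
Set p = False.
  then (~b | p | ~q) forces b = False.
All clauses satisfied.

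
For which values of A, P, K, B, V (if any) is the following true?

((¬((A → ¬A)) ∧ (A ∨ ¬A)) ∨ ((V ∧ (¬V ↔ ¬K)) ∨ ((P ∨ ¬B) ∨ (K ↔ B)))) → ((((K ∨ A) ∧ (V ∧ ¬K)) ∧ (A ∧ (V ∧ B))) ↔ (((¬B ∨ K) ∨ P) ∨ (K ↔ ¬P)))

A: False, P: False, K: False, B: True, V: False

  ((¬((A → ¬A)) ∧ (A ∨ ¬A)) ∨ ((V ∧ (¬V ↔ ¬K)) ∨ ((P ∨ ¬B) ∨ (K ↔ B)))) → ((((K ∨ A) ∧ (V ∧ ¬K)) ∧ (A ∧ (V ∧ B))) ↔ (((¬B ∨ K) ∨ P) ∨ (K ↔ ¬P))) = True
    (¬((A → ¬A)) ∧ (A ∨ ¬A)) ∨ ((V ∧ (¬V ↔ ¬K)) ∨ ((P ∨ ¬B) ∨ (K ↔ B))) = False
      ¬((A → ¬A)) ∧ (A ∨ ¬A) = False
        ¬((A → ¬A)) = False
          A → ¬A = True
            ¬A = True
        A ∨ ¬A = True
          ¬A = True
      (V ∧ (¬V ↔ ¬K)) ∨ ((P ∨ ¬B) ∨ (K ↔ B)) = False
        V ∧ (¬V ↔ ¬K) = False
          ¬V ↔ ¬K = True
            ¬V = True
            ¬K = True
        (P ∨ ¬B) ∨ (K ↔ B) = False
          P ∨ ¬B = False
            ¬B = False
          K ↔ B = False
    (((K ∨ A) ∧ (V ∧ ¬K)) ∧ (A ∧ (V ∧ B))) ↔ (((¬B ∨ K) ∨ P) ∨ (K ↔ ¬P)) = True
      ((K ∨ A) ∧ (V ∧ ¬K)) ∧ (A ∧ (V ∧ B)) = False
        (K ∨ A) ∧ (V ∧ ¬K) = False
          K ∨ A = False
          V ∧ ¬K = False
            ¬K = True
        A ∧ (V ∧ B) = False
          V ∧ B = False
      ((¬B ∨ K) ∨ P) ∨ (K ↔ ¬P) = False
        (¬B ∨ K) ∨ P = False
          ¬B ∨ K = False
            ¬B = False
        K ↔ ¬P = False
          ¬P = True
The formula evaluates to True.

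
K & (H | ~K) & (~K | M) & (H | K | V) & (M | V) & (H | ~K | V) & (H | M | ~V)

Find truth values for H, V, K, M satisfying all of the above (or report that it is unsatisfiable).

H: True, V: False, K: True, M: True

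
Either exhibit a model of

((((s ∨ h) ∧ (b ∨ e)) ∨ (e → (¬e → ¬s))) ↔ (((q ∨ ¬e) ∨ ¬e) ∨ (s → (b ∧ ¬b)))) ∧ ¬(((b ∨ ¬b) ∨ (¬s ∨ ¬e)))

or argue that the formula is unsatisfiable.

Unsatisfiable — no assignment works.

The conjunct ¬(((b ∨ ¬b) ∨ (¬s ∨ ¬e))) is unsatisfiable on its own:
  s=F, b=F, e=F: evaluates to False.
  s=F, b=F, e=T: evaluates to False.
  s=F, b=T, e=F: evaluates to False.
  s=F, b=T, e=T: evaluates to False.
  s=T, b=F, e=F: evaluates to False.
  s=T, b=F, e=T: evaluates to False.
  s=T, b=T, e=F: evaluates to False.
  s=T, b=T, e=T: evaluates to False.
So the whole conjunction is unsatisfiable.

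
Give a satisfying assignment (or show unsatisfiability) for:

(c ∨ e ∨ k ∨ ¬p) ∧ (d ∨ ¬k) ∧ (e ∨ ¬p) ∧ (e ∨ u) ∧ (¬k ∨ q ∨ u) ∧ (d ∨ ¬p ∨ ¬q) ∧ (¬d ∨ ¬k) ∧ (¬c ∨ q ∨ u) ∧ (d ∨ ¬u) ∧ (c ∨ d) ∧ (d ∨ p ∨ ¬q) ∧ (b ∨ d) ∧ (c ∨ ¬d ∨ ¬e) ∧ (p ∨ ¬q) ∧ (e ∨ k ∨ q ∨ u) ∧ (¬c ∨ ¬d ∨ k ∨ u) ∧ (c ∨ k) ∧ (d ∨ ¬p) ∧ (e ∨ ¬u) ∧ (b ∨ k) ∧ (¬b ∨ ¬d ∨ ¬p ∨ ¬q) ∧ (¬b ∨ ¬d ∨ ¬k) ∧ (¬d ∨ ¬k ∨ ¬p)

q = False, k = False, d = True, u = True, b = True, c = True, p = False, e = True

Set q = False.
Try k = True:
  (d ∨ ¬k) forces d = True.
  clause (¬d ∨ ¬k) is falsified — backtrack.
So k = False.
  then (c ∨ k) forces c = True.
  then (b ∨ k) forces b = True.
  then (¬c ∨ q ∨ u) forces u = True.
  then (d ∨ ¬u) forces d = True.
  then (e ∨ ¬u) forces e = True.
Set p = False.
All clauses satisfied.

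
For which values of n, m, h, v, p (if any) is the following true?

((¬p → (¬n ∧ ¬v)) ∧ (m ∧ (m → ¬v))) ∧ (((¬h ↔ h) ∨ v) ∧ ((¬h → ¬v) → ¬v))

UNSATISFIABLE

Case v = True: the formula simplifies to (p ∧ (m ∧ ¬m)) ∧ ¬h.
  m = True: the conjunct ¬m is False.
  m = False: the conjunct m is False.
Case v = False: the formula simplifies to ((¬p → ¬n) ∧ m) ∧ (¬h ↔ h).
  h = True: the conjunct ¬h ↔ h becomes ¬True ↔ True = False.
  h = False: the conjunct ¬h ↔ h becomes ¬False ↔ False = False.
Both cases fail — unsatisfiable.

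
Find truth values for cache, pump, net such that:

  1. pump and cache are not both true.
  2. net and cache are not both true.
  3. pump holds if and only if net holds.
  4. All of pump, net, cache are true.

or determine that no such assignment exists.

Unsatisfiable — no assignment works.

Case net = True:
  (2) with net=T forces cache = False.
  Constraint (4) is violated (cache=F) — contradiction.
Case net = False:
  Constraint (4) is violated (net=F) — contradiction.
Both cases fail — unsatisfiable.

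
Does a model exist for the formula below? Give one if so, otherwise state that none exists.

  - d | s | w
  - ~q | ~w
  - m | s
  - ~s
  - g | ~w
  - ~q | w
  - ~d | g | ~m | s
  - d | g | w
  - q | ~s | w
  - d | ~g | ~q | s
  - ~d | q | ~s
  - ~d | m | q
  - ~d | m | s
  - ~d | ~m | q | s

w = True; g = True; d = False; m = True; s = False; q = False

Unit clause (~s) forces s = False.
In (m | s) only m is left, so m = True.
Try w = False:
  (d | s | w) forces d = True.
  (~q | w) forces q = False.
  clause (~d | ~m | q | s) is falsified — backtrack.
So w = True.
  then (~q | ~w) forces q = False.
  then (g | ~w) forces g = True.
  then (~d | ~m | q | s) forces d = False.
All clauses satisfied.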